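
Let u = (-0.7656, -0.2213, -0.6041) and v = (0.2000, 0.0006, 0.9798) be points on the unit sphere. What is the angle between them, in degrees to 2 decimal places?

u·v = -0.7451; |u| = 1.0000, |v| = 1.0000.
cos θ = (u·v)/(|u||v|) = -0.7451, so θ = 138.17°.

138.17°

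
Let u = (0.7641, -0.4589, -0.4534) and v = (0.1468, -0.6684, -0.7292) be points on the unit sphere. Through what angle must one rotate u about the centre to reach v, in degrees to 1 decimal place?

41.5°

u·v = 0.7495; |u| = 1.0000, |v| = 1.0000.
cos θ = (u·v)/(|u||v|) = 0.7495, so θ = 41.5°.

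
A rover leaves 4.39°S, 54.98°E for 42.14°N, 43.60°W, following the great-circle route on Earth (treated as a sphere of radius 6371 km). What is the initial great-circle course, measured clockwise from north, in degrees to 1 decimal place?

312.0°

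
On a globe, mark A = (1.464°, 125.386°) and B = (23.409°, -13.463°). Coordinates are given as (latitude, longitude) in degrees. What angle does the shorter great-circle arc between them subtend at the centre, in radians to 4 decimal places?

Let φ₁ = 0.0256 rad, φ₂ = 0.4086 rad, and Δλ = -2.4234 rad.
Haversine: a = sin²(Δφ/2) + cos φ₁ cos φ₂ sin²(Δλ/2) = 0.0362 + (0.9997)(0.9177)(0.8765) = 0.84031.
Central angle c = 2·arcsin(√a) = 2.31941 rad.
So the angular separation is 2.3194 rad.

2.3194 rad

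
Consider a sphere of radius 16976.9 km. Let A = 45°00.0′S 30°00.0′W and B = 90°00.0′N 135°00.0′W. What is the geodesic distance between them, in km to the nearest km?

40001 km

With latitudes φ₁ = -45.000°, φ₂ = 90.000° and longitude difference Δλ = -105.000°:
cos c = sin φ₁ sin φ₂ + cos φ₁ cos φ₂ cos Δλ = (-0.7071)(1.0000) + (0.7071)(0.0000)(-0.2588) = -0.70711,
so c = arccos(-0.70711) = 2.35619 rad.
Distance = R·c = 16976.9 × 2.3562 ≈ 40001 km.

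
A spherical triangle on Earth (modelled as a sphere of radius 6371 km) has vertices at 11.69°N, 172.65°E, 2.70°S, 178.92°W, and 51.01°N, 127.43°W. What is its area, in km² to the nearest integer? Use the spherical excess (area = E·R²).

6883640 km²

Side lengths (central angles): a = 1.2082, b = 1.0857, c = 0.2906 rad; semiperimeter s = 1.2923.
By l'Huilier's theorem, tan(E/4) = √[tan(s/2) tan((s−a)/2) tan((s−b)/2) tan((s−c)/2)], giving spherical excess E = 0.1696 rad.
Area = E·R² = 0.1696 × (6371)² ≈ 6883640 km².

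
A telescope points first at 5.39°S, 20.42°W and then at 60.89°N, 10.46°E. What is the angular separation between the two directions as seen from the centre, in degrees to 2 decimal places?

70.51°

With latitudes φ₁ = -5.390°, φ₂ = 60.890° and longitude difference Δλ = 30.880°:
cos c = sin φ₁ sin φ₂ + cos φ₁ cos φ₂ cos Δλ = (-0.0939)(0.8737) + (0.9956)(0.4865)(0.8582) = 0.33361,
so c = arccos(0.33361) = 1.23067 rad.
So the angular separation is 70.51°.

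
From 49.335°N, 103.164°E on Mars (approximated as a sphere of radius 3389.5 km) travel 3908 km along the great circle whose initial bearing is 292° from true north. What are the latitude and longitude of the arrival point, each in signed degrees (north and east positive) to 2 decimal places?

Angular distance δ = d/R = 3908/3389.5 = 1.15297 rad; initial bearing θ = 5.0964 rad.
sin φ₂ = sin φ₁ cos δ + cos φ₁ sin δ cos θ = (0.7585)(0.4058) + (0.6516)(0.9140)(0.3746) = 0.5309, so φ₂ = 32.07°.
Δλ = atan2(sin θ sin δ cos φ₁, cos δ − sin φ₁ sin φ₂) = atan2(-0.5522, 0.0031) = -89.682°.
λ₂ = 103.164° − 89.682° = 13.48°.

32.07°, 13.48°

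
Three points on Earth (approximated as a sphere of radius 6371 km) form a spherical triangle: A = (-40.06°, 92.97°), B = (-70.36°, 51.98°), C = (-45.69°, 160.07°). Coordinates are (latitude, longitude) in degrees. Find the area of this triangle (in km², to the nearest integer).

11581181 km²

Side lengths (central angles): a = 0.9260, b = 0.8385, c = 0.6430 rad; semiperimeter s = 1.2037.
By l'Huilier's theorem, tan(E/4) = √[tan(s/2) tan((s−a)/2) tan((s−b)/2) tan((s−c)/2)], giving spherical excess E = 0.2853 rad.
Area = E·R² = 0.2853 × (6371)² ≈ 11581181 km².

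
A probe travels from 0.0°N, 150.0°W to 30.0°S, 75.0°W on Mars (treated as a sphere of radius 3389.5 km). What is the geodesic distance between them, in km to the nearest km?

4558 km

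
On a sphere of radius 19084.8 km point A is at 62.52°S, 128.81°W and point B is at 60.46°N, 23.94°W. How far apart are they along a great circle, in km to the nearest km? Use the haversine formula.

48672 km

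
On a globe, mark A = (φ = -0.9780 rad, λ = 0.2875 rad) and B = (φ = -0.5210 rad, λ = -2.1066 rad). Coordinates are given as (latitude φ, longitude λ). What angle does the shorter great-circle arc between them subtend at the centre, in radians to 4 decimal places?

Let φ₁ = -0.9780 rad, φ₂ = -0.5210 rad, and Δλ = -2.3941 rad.
cos c = sin φ₁ sin φ₂ + cos φ₁ cos φ₂ cos Δλ = (-0.8294)(-0.4977) + (0.5587)(0.8673)(-0.7334) = 0.05745,
so c = arccos(0.05745) = 1.51331 rad.
So the angular separation is 1.5133 rad.

1.5133 rad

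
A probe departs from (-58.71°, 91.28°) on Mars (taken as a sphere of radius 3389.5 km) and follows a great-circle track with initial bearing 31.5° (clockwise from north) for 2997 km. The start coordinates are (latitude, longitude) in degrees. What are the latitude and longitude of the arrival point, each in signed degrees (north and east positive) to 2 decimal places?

Angular distance δ = d/R = 2997/3389.5 = 0.88420 rad; initial bearing θ = 0.5498 rad.
sin φ₂ = sin φ₁ cos δ + cos φ₁ sin δ cos θ = (-0.8545)(0.6339) + (0.5194)(0.7734)(0.8526) = -0.1992, so φ₂ = -11.49°.
Δλ = atan2(sin θ sin δ cos φ₁, cos δ − sin φ₁ sin φ₂) = atan2(0.2099, 0.4637) = 24.354°.
λ₂ = 91.280° + 24.354° = 115.63°.

-11.49°, 115.63°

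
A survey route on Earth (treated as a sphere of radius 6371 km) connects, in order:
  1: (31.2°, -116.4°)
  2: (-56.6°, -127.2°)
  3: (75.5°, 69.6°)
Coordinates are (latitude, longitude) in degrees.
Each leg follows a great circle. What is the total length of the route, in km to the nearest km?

27617 km

Leg 1→2: central angle 1.5407 rad, distance 9816.1 km.
Leg 2→3: central angle 2.7940 rad, distance 17800.7 km.
Total: 9816.1 + 17800.7 ≈ 27617 km.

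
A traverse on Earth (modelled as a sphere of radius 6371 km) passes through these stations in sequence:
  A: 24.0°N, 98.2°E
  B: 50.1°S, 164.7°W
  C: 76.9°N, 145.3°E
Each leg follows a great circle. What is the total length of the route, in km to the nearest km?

Leg A→B: central angle 1.9654 rad, distance 12521.7 km.
Leg B→C: central angle 2.2833 rad, distance 14547.1 km.
Total: 12521.7 + 14547.1 ≈ 27069 km.

27069 km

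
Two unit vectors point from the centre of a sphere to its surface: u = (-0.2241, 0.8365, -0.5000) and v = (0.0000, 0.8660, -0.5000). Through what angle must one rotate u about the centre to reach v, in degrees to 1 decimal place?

13.0°

u·v = 0.9744; |u| = 1.0000, |v| = 1.0000.
cos θ = (u·v)/(|u||v|) = 0.9745, so θ = 13.0°.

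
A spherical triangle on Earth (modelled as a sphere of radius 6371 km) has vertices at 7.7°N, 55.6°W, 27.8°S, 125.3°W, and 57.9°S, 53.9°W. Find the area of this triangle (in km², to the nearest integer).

Side lengths (central angles): a = 0.9944, b = 1.1452, c = 1.3267 rad; semiperimeter s = 1.7332.
By l'Huilier's theorem, tan(E/4) = √[tan(s/2) tan((s−a)/2) tan((s−b)/2) tan((s−c)/2)], giving spherical excess E = 0.6682 rad.
Area = E·R² = 0.6682 × (6371)² ≈ 27120807 km².

27120807 km²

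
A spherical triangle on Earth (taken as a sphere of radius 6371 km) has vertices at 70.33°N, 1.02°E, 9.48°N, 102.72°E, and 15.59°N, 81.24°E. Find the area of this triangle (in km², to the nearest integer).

10174406 km²

Side lengths (central angles): a = 0.3809, b = 1.2576, c = 1.4829 rad; semiperimeter s = 1.5607.
By l'Huilier's theorem, tan(E/4) = √[tan(s/2) tan((s−a)/2) tan((s−b)/2) tan((s−c)/2)], giving spherical excess E = 0.2507 rad.
Area = E·R² = 0.2507 × (6371)² ≈ 10174406 km².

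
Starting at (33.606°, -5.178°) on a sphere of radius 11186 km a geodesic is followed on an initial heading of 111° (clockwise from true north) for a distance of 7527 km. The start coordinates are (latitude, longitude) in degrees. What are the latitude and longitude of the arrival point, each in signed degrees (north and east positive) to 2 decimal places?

14.29°, 31.72°

Angular distance δ = d/R = 7527/11186 = 0.67289 rad; initial bearing θ = 1.9373 rad.
sin φ₂ = sin φ₁ cos δ + cos φ₁ sin δ cos θ = (0.5535)(0.7820) + (0.8329)(0.6233)(-0.3584) = 0.2468, so φ₂ = 14.29°.
Δλ = atan2(sin θ sin δ cos φ₁, cos δ − sin φ₁ sin φ₂) = atan2(0.4846, 0.6454) = 36.901°.
λ₂ = -5.178° + 36.901° = 31.72°.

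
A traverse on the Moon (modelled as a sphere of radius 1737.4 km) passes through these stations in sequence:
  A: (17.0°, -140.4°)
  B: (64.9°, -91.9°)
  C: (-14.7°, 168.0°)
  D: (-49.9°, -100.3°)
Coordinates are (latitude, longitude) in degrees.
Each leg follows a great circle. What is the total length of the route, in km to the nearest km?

7435 km

Leg A→B: central angle 1.0080 rad, distance 1751.3 km.
Leg B→C: central angle 1.8773 rad, distance 3261.7 km.
Leg C→D: central angle 1.3943 rad, distance 2422.4 km.
Total: 1751.3 + 3261.7 + 2422.4 ≈ 7435 km.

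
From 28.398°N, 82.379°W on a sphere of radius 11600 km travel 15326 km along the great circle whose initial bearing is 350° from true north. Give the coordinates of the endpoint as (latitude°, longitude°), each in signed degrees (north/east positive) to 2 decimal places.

Angular distance δ = d/R = 15326/11600 = 1.32121 rad; initial bearing θ = 6.1087 rad.
sin φ₂ = sin φ₁ cos δ + cos φ₁ sin δ cos θ = (0.4756)(0.2470) + (0.8797)(0.9690)(0.9848) = 0.9569, so φ₂ = 73.12°.
Δλ = atan2(sin θ sin δ cos φ₁, cos δ − sin φ₁ sin φ₂) = atan2(-0.1480, -0.2081) = -144.577°.
λ₂ = -82.379° − 144.577° = -226.96° → 133.04° after wrapping to (−180°, 180°].

73.12°, 133.04°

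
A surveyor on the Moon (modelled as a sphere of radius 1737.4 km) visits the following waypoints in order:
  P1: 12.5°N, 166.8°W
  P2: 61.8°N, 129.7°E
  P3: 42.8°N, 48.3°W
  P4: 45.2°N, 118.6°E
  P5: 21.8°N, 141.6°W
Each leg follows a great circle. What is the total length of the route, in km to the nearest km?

9537 km

Leg P1→P2: central angle 1.1630 rad, distance 2020.6 km.
Leg P2→P3: central angle 1.3158 rad, distance 2286.0 km.
Leg P3→P4: central angle 1.5922 rad, distance 2766.4 km.
Leg P4→P5: central angle 1.4180 rad, distance 2463.7 km.
Total: 2020.6 + 2286.0 + 2766.4 + 2463.7 ≈ 9537 km.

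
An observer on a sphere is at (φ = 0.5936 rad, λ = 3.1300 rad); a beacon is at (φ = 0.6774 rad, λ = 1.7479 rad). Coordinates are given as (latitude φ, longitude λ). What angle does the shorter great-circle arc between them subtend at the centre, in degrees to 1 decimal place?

With latitudes φ₁ = 34.011°, φ₂ = 38.812° and longitude difference Δλ = -79.188°:
cos c = sin φ₁ sin φ₂ + cos φ₁ cos φ₂ cos Δλ = (0.5593)(0.6268) + (0.8289)(0.7792)(0.1876) = 0.47174,
so c = arccos(0.47174) = 1.07953 rad.
So the angular separation is 61.9°.

61.9°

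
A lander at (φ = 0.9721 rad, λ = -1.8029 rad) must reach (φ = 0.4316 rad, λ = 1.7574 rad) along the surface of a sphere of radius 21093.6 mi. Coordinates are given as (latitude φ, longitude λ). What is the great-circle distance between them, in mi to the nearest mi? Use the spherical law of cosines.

35716 mi

With latitudes φ₁ = 55.697°, φ₂ = 24.729° and longitude difference Δλ = -156.010°:
cos c = sin φ₁ sin φ₂ + cos φ₁ cos φ₂ cos Δλ = (0.8261)(0.4183) + (0.5636)(0.9083)(-0.9136) = -0.12210,
so c = arccos(-0.12210) = 1.69320 rad.
Distance = R·c = 21093.6 × 1.6932 ≈ 35716 mi.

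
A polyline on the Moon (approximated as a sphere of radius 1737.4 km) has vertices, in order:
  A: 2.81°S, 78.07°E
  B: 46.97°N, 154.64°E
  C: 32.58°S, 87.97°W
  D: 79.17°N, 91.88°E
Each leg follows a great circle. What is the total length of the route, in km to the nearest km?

10538 km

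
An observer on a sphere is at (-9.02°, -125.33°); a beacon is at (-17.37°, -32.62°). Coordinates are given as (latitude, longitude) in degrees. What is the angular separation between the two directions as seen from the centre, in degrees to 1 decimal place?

89.9°

Let φ₁ = -0.1574 rad, φ₂ = -0.3032 rad, and Δλ = 1.6181 rad.
Haversine: a = sin²(Δφ/2) + cos φ₁ cos φ₂ sin²(Δλ/2) = 0.0053 + (0.9876)(0.9544)(0.5236) = 0.49888.
Central angle c = 2·arcsin(√a) = 1.56856 rad.
So the angular separation is 89.9°.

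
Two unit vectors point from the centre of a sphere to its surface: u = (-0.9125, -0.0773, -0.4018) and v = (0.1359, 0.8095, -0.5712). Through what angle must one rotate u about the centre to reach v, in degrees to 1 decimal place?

u·v = 0.0429; |u| = 1.0000, |v| = 1.0000.
cos θ = (u·v)/(|u||v|) = 0.0429, so θ = 87.5°.

87.5°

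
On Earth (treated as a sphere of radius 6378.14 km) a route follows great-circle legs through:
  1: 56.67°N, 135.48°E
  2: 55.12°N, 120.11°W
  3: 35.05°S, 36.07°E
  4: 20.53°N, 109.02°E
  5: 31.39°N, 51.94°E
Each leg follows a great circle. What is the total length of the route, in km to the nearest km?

38655 km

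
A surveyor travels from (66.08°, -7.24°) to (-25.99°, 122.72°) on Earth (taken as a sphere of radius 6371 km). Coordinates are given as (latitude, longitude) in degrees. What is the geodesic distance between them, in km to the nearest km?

14388 km

With latitudes φ₁ = 66.080°, φ₂ = -25.990° and longitude difference Δλ = 129.960°:
cos c = sin φ₁ sin φ₂ + cos φ₁ cos φ₂ cos Δλ = (0.9141)(-0.4382) + (0.4055)(0.8989)(-0.6423) = -0.63465,
so c = arccos(-0.63465) = 2.25835 rad.
Distance = R·c = 6371 × 2.2584 ≈ 14388 km.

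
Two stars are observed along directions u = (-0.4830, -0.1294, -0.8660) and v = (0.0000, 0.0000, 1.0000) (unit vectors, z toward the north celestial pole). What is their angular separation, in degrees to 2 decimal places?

150.00°

u·v = -0.8660; |u| = 1.0000, |v| = 1.0000.
cos θ = (u·v)/(|u||v|) = -0.8660, so θ = 150.00°.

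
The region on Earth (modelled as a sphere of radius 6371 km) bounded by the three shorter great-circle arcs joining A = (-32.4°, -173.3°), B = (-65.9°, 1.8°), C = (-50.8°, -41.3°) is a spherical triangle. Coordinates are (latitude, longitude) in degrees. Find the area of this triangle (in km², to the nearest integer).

Side lengths (central angles): a = 0.4605, b = 1.5126, c = 1.4247 rad; semiperimeter s = 1.6989.
By l'Huilier's theorem, tan(E/4) = √[tan(s/2) tan((s−a)/2) tan((s−b)/2) tan((s−c)/2)], giving spherical excess E = 0.4074 rad.
Area = E·R² = 0.4074 × (6371)² ≈ 16534854 km².

16534854 km²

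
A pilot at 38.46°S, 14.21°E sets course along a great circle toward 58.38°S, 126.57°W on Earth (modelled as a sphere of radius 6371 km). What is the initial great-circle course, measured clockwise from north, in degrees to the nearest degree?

200°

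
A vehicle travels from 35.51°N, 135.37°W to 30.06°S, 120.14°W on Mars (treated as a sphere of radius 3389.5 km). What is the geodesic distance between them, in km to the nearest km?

In radians: φ₁ = 0.6198, φ₂ = -0.5246, Δλ = 15.230° = 0.2658 rad.
cos c = sin φ₁ sin φ₂ + cos φ₁ cos φ₂ cos Δλ = (0.5808)(-0.5009) + (0.8140)(0.8655)(0.9649) = 0.38884,
so c = arccos(0.38884) = 1.17143 rad.
Distance = R·c = 3389.5 × 1.1714 ≈ 3971 km.

3971 km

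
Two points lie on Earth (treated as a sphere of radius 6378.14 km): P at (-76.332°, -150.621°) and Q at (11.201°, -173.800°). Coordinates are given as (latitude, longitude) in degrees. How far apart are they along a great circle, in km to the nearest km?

Let φ₁ = -1.3322 rad, φ₂ = 0.1955 rad, and Δλ = -0.4045 rad.
Haversine: a = sin²(Δφ/2) + cos φ₁ cos φ₂ sin²(Δλ/2) = 0.4785 + (0.2363)(0.9810)(0.0404) = 0.48783.
Central angle c = 2·arcsin(√a) = 1.54646 rad.
Distance = R·c = 6378.14 × 1.5465 ≈ 9864 km.

9864 km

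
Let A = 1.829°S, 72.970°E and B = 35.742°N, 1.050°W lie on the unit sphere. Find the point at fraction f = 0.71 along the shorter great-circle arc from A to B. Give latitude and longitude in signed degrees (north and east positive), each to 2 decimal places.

28.64°, 24.49°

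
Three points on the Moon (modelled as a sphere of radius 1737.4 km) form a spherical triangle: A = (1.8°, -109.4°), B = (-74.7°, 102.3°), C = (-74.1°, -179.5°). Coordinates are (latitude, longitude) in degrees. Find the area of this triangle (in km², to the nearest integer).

Side lengths (central angles): a = 0.3409, b = 1.5078, c = 1.8283 rad; semiperimeter s = 1.8385.
By l'Huilier's theorem, tan(E/4) = √[tan(s/2) tan((s−a)/2) tan((s−b)/2) tan((s−c)/2)], giving spherical excess E = 0.1287 rad.
Area = E·R² = 0.1287 × (1737.4)² ≈ 388565 km².

388565 km²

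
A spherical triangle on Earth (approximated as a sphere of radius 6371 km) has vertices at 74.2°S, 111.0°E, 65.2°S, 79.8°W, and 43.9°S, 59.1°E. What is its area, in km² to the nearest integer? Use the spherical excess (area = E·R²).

9478610 km²

Side lengths (central angles): a = 1.1574, b = 0.6628, c = 0.7055 rad; semiperimeter s = 1.2629.
By l'Huilier's theorem, tan(E/4) = √[tan(s/2) tan((s−a)/2) tan((s−b)/2) tan((s−c)/2)], giving spherical excess E = 0.2335 rad.
Area = E·R² = 0.2335 × (6371)² ≈ 9478610 km².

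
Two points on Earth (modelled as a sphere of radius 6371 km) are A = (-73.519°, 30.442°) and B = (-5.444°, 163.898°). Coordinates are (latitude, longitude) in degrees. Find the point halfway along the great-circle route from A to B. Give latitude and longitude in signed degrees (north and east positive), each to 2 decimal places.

Central angle δ = 1.6743 rad. Interpolating on the sphere with fraction f = 0.5:
P = [sin((1−f)δ)·A + sin(fδ)·B] / sin δ = 0.7467·A + 0.7467·B in Cartesian coordinates,
giving P = (-0.5315, 0.3135, -0.7869), i.e. latitude -51.89°, longitude 149.47°.

-51.89°, 149.47°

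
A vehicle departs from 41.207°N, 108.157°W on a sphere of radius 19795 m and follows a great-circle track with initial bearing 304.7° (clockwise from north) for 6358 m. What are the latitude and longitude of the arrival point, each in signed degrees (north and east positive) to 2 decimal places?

49.49°, -131.71°

Angular distance δ = d/R = 6358/19795 = 0.32119 rad; initial bearing θ = 5.3180 rad.
sin φ₂ = sin φ₁ cos δ + cos φ₁ sin δ cos θ = (0.6588)(0.9489) + (0.7523)(0.3157)(0.5693) = 0.7603, so φ₂ = 49.49°.
Δλ = atan2(sin θ sin δ cos φ₁, cos δ − sin φ₁ sin φ₂) = atan2(-0.1953, 0.4480) = -23.551°.
λ₂ = -108.157° − 23.551° = -131.71°.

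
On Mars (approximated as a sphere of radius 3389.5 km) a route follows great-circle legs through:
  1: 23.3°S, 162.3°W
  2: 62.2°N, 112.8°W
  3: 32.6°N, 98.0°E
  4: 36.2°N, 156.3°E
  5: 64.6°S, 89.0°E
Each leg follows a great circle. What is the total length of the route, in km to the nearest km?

Leg 1→2: central angle 1.6426 rad, distance 5567.5 km.
Leg 2→3: central angle 1.4313 rad, distance 4851.2 km.
Leg 3→4: central angle 0.8292 rad, distance 2810.7 km.
Leg 4→5: central angle 1.9822 rad, distance 6718.8 km.
Total: 5567.5 + 4851.2 + 2810.7 + 6718.8 ≈ 19948 km.

19948 km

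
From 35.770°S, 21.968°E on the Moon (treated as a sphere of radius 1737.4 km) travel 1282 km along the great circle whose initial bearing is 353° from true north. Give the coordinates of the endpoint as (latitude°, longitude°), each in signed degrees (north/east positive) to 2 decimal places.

6.27°, 17.24°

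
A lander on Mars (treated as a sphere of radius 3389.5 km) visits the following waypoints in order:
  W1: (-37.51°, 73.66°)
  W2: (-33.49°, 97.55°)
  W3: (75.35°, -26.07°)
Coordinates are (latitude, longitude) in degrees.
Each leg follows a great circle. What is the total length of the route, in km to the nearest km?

8897 km

Leg W1→W2: central angle 0.3456 rad, distance 1171.5 km.
Leg W2→W3: central angle 2.2792 rad, distance 7725.4 km.
Total: 1171.5 + 7725.4 ≈ 8897 km.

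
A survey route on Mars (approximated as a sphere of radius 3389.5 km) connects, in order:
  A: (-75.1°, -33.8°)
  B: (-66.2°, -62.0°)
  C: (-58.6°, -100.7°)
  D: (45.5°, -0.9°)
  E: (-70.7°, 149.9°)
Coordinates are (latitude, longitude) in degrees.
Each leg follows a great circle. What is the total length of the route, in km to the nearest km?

18634 km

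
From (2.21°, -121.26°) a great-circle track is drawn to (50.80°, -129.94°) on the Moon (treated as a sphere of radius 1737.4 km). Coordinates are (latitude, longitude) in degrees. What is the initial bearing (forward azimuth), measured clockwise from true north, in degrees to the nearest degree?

With φ₁ = 0.0386, φ₂ = 0.8866, Δλ = -0.1515 rad, the forward-azimuth formula gives
θ = atan2( sin Δλ cos φ₂ , cos φ₁ sin φ₂ − sin φ₁ cos φ₂ cos Δλ ) = atan2(-0.0954, 0.7503) = -7.25°.
Adding 360° brings this into [0°, 360°): 353°.

353°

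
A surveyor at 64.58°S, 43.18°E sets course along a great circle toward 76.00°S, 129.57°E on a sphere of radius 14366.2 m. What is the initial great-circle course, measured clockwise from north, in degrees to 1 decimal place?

149.1°

Δλ = 86.390° = 1.5078 rad.
y = sin Δλ · cos φ₂ = (0.9980)(0.2419) = 0.2414
x = cos φ₁ sin φ₂ − sin φ₁ cos φ₂ cos Δλ = (0.4293)(-0.9703) − (-0.9032)(0.2419)(0.0630) = -0.4027
θ = atan2(y, x) = 149.06°, so the bearing is 149.1°.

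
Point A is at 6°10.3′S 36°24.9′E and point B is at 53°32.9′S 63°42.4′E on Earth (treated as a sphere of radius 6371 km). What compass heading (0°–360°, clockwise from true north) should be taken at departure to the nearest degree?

160°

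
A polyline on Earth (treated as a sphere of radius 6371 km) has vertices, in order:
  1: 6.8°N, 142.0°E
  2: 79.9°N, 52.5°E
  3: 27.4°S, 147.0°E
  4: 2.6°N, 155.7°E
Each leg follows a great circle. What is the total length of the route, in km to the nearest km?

Leg 1→2: central angle 1.4524 rad, distance 9253.4 km.
Leg 2→3: central angle 2.0548 rad, distance 13090.8 km.
Leg 3→4: central angle 0.5437 rad, distance 3463.7 km.
Total: 9253.4 + 13090.8 + 3463.7 ≈ 25808 km.

25808 km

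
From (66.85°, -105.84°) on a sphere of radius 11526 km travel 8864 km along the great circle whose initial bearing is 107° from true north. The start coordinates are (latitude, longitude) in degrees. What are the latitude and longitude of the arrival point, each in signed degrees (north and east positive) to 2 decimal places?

35.51°, -51.06°

Angular distance δ = d/R = 8864/11526 = 0.76904 rad; initial bearing θ = 1.8675 rad.
sin φ₂ = sin φ₁ cos δ + cos φ₁ sin δ cos θ = (0.9195)(0.7186) + (0.3931)(0.6954)(-0.2924) = 0.5808, so φ₂ = 35.51°.
Δλ = atan2(sin θ sin δ cos φ₁, cos δ − sin φ₁ sin φ₂) = atan2(0.2615, 0.1846) = 54.782°.
λ₂ = -105.840° + 54.782° = -51.06°.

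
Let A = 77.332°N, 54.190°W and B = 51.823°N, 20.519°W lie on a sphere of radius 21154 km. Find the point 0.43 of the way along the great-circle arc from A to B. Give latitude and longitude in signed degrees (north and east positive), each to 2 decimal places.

67.14°, -31.09°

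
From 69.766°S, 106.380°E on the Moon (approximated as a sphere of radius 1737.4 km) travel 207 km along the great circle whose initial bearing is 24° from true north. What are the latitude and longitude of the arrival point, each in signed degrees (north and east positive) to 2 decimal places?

-63.39°, 112.58°

Angular distance δ = d/R = 207/1737.4 = 0.11914 rad; initial bearing θ = 0.4189 rad.
sin φ₂ = sin φ₁ cos δ + cos φ₁ sin δ cos θ = (-0.9383)(0.9929) + (0.3459)(0.1189)(0.9135) = -0.8941, so φ₂ = -63.39°.
Δλ = atan2(sin θ sin δ cos φ₁, cos δ − sin φ₁ sin φ₂) = atan2(0.0167, 0.1540) = 6.196°.
λ₂ = 106.380° + 6.196° = 112.58°.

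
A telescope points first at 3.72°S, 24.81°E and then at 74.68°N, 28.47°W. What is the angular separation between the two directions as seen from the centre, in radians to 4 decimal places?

1.4756 rad

In radians: φ₁ = -0.0649, φ₂ = 1.3034, Δλ = -53.280° = -0.9299 rad.
Haversine: a = sin²(Δφ/2) + cos φ₁ cos φ₂ sin²(Δλ/2) = 0.3995 + (0.9979)(0.2642)(0.2010) = 0.45247.
Central angle c = 2·arcsin(√a) = 1.47559 rad.
So the angular separation is 1.4756 rad.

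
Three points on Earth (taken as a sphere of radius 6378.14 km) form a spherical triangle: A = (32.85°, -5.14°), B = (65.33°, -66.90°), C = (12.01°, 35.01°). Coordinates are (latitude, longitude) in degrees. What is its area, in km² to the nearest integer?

Side lengths (central angles): a = 1.4658, b = 0.7363, c = 0.8515 rad; semiperimeter s = 1.5268.
By l'Huilier's theorem, tan(E/4) = √[tan(s/2) tan((s−a)/2) tan((s−b)/2) tan((s−c)/2)], giving spherical excess E = 0.2613 rad.
Area = E·R² = 0.2613 × (6378.14)² ≈ 10628443 km².

10628443 km²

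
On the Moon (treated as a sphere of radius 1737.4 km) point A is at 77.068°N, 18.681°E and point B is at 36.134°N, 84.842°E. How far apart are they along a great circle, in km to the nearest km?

In radians: φ₁ = 1.3451, φ₂ = 0.6307, Δλ = 66.161° = 1.1547 rad.
Haversine: a = sin²(Δφ/2) + cos φ₁ cos φ₂ sin²(Δλ/2) = 0.1223 + (0.2238)(0.8076)(0.2979) = 0.17611.
Central angle c = 2·arcsin(√a) = 0.86614 rad.
Distance = R·c = 1737.4 × 0.8661 ≈ 1505 km.

1505 km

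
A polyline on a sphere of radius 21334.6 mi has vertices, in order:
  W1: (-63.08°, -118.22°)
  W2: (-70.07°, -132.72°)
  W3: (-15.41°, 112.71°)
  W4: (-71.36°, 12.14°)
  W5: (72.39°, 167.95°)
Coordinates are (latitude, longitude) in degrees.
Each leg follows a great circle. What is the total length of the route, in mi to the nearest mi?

127985 mi

Leg W1→W2: central angle 0.1573 rad, distance 3356.2 mi.
Leg W2→W3: central angle 1.4574 rad, distance 31092.7 mi.
Leg W3→W4: central angle 1.3743 rad, distance 29319.5 mi.
Leg W4→W5: central angle 3.0100 rad, distance 64216.1 mi.
Total: 3356.2 + 31092.7 + 29319.5 + 64216.1 ≈ 127985 mi.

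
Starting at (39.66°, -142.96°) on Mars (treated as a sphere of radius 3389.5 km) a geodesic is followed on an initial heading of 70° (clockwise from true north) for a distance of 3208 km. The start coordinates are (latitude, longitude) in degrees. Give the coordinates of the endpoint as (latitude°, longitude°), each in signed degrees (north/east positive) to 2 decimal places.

35.92°, -72.66°

Angular distance δ = d/R = 3208/3389.5 = 0.94645 rad; initial bearing θ = 1.2217 rad.
sin φ₂ = sin φ₁ cos δ + cos φ₁ sin δ cos θ = (0.6382)(0.5846) + (0.7698)(0.8113)(0.3420) = 0.5867, so φ₂ = 35.92°.
Δλ = atan2(sin θ sin δ cos φ₁, cos δ − sin φ₁ sin φ₂) = atan2(0.5869, 0.2101) = 70.304°.
λ₂ = -142.960° + 70.304° = -72.66°.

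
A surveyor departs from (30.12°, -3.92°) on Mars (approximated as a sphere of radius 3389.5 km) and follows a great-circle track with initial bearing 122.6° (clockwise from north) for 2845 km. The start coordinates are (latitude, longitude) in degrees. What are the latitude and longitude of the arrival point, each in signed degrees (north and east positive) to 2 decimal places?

Angular distance δ = d/R = 2845/3389.5 = 0.83936 rad; initial bearing θ = 2.1398 rad.
sin φ₂ = sin φ₁ cos δ + cos φ₁ sin δ cos θ = (0.5018)(0.6679) + (0.8650)(0.7442)(-0.5388) = -0.0116, so φ₂ = -0.67°.
Δλ = atan2(sin θ sin δ cos φ₁, cos δ − sin φ₁ sin φ₂) = atan2(0.5423, 0.6738) = 38.830°.
λ₂ = -3.920° + 38.830° = 34.91°.

-0.67°, 34.91°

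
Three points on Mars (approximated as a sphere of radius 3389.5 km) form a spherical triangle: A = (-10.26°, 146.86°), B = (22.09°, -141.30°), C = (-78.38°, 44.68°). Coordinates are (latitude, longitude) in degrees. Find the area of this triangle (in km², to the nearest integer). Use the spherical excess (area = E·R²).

Side lengths (central angles): a = 2.1579, b = 1.4378, c = 1.3519 rad; semiperimeter s = 2.4738.
By l'Huilier's theorem, tan(E/4) = √[tan(s/2) tan((s−a)/2) tan((s−b)/2) tan((s−c)/2)], giving spherical excess E = 1.5407 rad.
Area = E·R² = 1.5407 × (3389.5)² ≈ 17700919 km².

17700919 km²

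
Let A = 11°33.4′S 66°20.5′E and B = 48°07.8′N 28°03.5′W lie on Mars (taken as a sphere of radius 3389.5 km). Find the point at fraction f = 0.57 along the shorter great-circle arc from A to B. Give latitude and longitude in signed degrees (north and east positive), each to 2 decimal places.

30.15°, 24.66°

The central angle between A and B is δ = 1.7715 rad.
With f = 0.57, the slerp weights are sin((1−f)δ)/sin δ = 0.7043 and sin(fδ)/sin δ = 0.8640.
Weighted sum of the unit vectors: (0.7043)·(0.3931,0.8974,-0.2003) + (0.8640)·(0.5890,-0.3139,0.7447) = (0.7858, 0.3608, 0.5023).
Converting back: φ = atan2(z, √(x²+y²)) = 30.15°, λ = atan2(y, x) = 24.66°.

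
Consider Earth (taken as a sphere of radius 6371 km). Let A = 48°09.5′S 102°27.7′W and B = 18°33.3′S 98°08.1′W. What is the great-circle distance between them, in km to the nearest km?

Let φ₁ = -0.8405 rad, φ₂ = -0.3238 rad, and Δλ = 0.0755 rad.
cos c = sin φ₁ sin φ₂ + cos φ₁ cos φ₂ cos Δλ = (-0.7450)(-0.3182) + (0.6671)(0.9480)(0.9972) = 0.86766,
so c = arccos(0.86766) = 0.52031 rad.
Distance = R·c = 6371 × 0.5203 ≈ 3315 km.

3315 km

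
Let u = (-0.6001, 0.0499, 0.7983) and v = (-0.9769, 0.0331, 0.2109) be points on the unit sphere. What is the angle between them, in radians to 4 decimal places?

0.7131 rad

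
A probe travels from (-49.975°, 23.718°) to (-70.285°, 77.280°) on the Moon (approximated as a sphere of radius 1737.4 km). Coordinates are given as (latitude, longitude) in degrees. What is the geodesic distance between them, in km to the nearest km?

965 km

In radians: φ₁ = -0.8722, φ₂ = -1.2267, Δλ = 53.562° = 0.9348 rad.
cos c = sin φ₁ sin φ₂ + cos φ₁ cos φ₂ cos Δλ = (-0.7658)(-0.9414) + (0.6431)(0.3373)(0.5940) = 0.84974,
so c = arccos(0.84974) = 0.55531 rad.
Distance = R·c = 1737.4 × 0.5553 ≈ 965 km.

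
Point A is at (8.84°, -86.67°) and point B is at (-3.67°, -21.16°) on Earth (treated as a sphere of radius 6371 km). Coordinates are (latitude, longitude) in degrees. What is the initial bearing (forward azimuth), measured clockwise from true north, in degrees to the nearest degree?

98°

Δλ = 65.510° = 1.1434 rad.
y = sin Δλ · cos φ₂ = (0.9100)(0.9979) = 0.9082
x = cos φ₁ sin φ₂ − sin φ₁ cos φ₂ cos Δλ = (0.9881)(-0.0640) − (0.1537)(0.9979)(0.4145) = -0.1268
θ = atan2(y, x) = 97.95°, so the bearing is 98°.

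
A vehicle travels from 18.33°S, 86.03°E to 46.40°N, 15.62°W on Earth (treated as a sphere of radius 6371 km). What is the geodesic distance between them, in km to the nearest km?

Let φ₁ = -0.3199 rad, φ₂ = 0.8098 rad, and Δλ = -1.7741 rad.
cos c = sin φ₁ sin φ₂ + cos φ₁ cos φ₂ cos Δλ = (-0.3145)(0.7242) + (0.9493)(0.6896)(-0.2019) = -0.35994,
so c = arccos(-0.35994) = 1.93900 rad.
Distance = R·c = 6371 × 1.9390 ≈ 12353 km.

12353 km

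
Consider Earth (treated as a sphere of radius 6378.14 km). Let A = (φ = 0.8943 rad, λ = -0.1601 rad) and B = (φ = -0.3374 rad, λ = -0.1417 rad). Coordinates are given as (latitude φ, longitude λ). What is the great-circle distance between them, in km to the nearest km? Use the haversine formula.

7857 km

Let φ₁ = 0.8943 rad, φ₂ = -0.3374 rad, and Δλ = 0.0184 rad.
Haversine: a = sin²(Δφ/2) + cos φ₁ cos φ₂ sin²(Δλ/2) = 0.3337 + (0.6261)(0.9436)(0.0001) = 0.33373.
Central angle c = 2·arcsin(√a) = 1.23181 rad.
Distance = R·c = 6378.14 × 1.2318 ≈ 7857 km.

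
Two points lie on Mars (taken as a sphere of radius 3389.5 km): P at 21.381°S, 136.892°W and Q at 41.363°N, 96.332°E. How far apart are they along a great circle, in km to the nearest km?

Let φ₁ = -0.3732 rad, φ₂ = 0.7219 rad, and Δλ = -2.2127 rad.
cos c = sin φ₁ sin φ₂ + cos φ₁ cos φ₂ cos Δλ = (-0.3646)(0.6608) + (0.9312)(0.7505)(-0.5987) = -0.65933,
so c = arccos(-0.65933) = 2.29072 rad.
Distance = R·c = 3389.5 × 2.2907 ≈ 7764 km.

7764 km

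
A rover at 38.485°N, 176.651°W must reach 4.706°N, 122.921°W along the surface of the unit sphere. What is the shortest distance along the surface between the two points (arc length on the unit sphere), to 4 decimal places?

1.0326

With latitudes φ₁ = 38.485°, φ₂ = 4.706° and longitude difference Δλ = 53.730°:
cos c = sin φ₁ sin φ₂ + cos φ₁ cos φ₂ cos Δλ = (0.6223)(0.0820) + (0.7828)(0.9966)(0.5916) = 0.51258,
so c = arccos(0.51258) = 1.03261 rad.
On the unit sphere the arc length equals the central angle: 1.0326.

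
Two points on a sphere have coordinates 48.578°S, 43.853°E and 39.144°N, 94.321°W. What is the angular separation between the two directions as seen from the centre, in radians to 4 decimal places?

2.5977 rad

With latitudes φ₁ = -48.578°, φ₂ = 39.144° and longitude difference Δλ = -138.174°:
Haversine: a = sin²(Δφ/2) + cos φ₁ cos φ₂ sin²(Δλ/2) = 0.4801 + (0.6616)(0.7756)(0.8726) = 0.92786.
Central angle c = 2·arcsin(√a) = 2.59774 rad.
So the angular separation is 2.5977 rad.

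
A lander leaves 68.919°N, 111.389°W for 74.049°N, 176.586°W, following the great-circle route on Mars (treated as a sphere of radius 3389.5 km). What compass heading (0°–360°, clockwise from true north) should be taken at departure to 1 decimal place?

313.7°

Δλ = -65.197° = -1.1379 rad.
y = sin Δλ · cos φ₂ = (-0.9078)(0.2748) = -0.2495
x = cos φ₁ sin φ₂ − sin φ₁ cos φ₂ cos Δλ = (0.3597)(0.9615) − (0.9331)(0.2748)(0.4195) = 0.2383
θ = atan2(y, x) = -46.31°; adding 360° gives 313.7°.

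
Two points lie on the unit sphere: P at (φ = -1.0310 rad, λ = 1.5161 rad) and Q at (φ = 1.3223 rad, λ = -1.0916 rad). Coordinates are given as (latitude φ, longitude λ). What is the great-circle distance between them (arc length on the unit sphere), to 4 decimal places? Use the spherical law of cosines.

Let φ₁ = -1.0310 rad, φ₂ = 1.3223 rad, and Δλ = -2.6077 rad.
cos c = sin φ₁ sin φ₂ + cos φ₁ cos φ₂ cos Δλ = (-0.8578)(0.9693) + (0.5140)(0.2459)(-0.8608) = -0.94028,
so c = arccos(-0.94028) = 2.79425 rad.
On the unit sphere the arc length equals the central angle: 2.7942.

2.7942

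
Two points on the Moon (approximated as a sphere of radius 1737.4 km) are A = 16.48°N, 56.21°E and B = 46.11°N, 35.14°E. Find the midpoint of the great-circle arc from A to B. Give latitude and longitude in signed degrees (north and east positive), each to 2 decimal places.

The central angle between A and B is δ = 0.6010 rad.
With f = 0.5, the slerp weights are sin((1−f)δ)/sin δ = 0.5235 and sin(fδ)/sin δ = 0.5235.
Weighted sum of the unit vectors: (0.5235)·(0.5333,0.7969,0.2837) + (0.5235)·(0.5669,0.3990,0.7207) = (0.5759, 0.6260, 0.5257).
Converting back: φ = atan2(z, √(x²+y²)) = 31.72°, λ = atan2(y, x) = 47.39°.

31.72°, 47.39°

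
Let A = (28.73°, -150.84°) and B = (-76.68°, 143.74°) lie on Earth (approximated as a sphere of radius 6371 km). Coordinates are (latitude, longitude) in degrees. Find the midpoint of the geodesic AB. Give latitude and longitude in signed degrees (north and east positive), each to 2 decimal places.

-26.33°, -163.00°

Central angle δ = 1.9646 rad. Interpolating on the sphere with fraction f = 0.5:
P = [sin((1−f)δ)·A + sin(fδ)·B] / sin δ = 0.9007·A + 0.9007·B in Cartesian coordinates,
giving P = (-0.8571, -0.2621, -0.4435), i.e. latitude -26.33°, longitude -163.00°.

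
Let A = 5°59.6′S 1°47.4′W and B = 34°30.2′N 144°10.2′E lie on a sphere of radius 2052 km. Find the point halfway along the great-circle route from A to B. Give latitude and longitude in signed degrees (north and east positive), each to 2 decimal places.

The central angle between A and B is δ = 2.4013 rad.
With f = 0.5, the slerp weights are sin((1−f)δ)/sin δ = 1.3822 and sin(fδ)/sin δ = 1.3822.
Weighted sum of the unit vectors: (1.3822)·(0.9940,-0.0311,-0.1044) + (1.3822)·(-0.6681,0.4824,0.5665) = (0.4505, 0.6239, 0.6386).
Converting back: φ = atan2(z, √(x²+y²)) = 39.69°, λ = atan2(y, x) = 54.17°.

39.69°, 54.17°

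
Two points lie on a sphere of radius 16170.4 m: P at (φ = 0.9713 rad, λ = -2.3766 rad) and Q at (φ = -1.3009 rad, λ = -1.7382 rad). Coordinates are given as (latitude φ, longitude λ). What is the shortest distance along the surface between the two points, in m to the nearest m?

37380 m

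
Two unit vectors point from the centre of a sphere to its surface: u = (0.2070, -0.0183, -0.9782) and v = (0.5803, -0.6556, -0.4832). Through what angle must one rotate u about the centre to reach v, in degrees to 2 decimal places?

u·v = 0.6048; |u| = 1.0000, |v| = 1.0000.
cos θ = (u·v)/(|u||v|) = 0.6048, so θ = 52.79°.

52.79°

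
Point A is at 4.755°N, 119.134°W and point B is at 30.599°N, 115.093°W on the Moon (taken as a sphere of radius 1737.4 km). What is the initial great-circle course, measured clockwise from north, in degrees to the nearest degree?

8°

With φ₁ = 0.0830, φ₂ = 0.5341, Δλ = 0.0705 rad, the forward-azimuth formula gives
θ = atan2( sin Δλ cos φ₂ , cos φ₁ sin φ₂ − sin φ₁ cos φ₂ cos Δλ ) = atan2(0.0607, 0.4361) = 7.92°.
So the initial bearing is 8°.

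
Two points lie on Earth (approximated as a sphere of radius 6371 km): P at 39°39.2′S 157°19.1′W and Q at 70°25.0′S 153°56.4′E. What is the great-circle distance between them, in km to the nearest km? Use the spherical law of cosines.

4394 km

In radians: φ₁ = -0.6921, φ₂ = -1.2290, Δλ = -48.742° = -0.8507 rad.
cos c = sin φ₁ sin φ₂ + cos φ₁ cos φ₂ cos Δλ = (-0.6381)(-0.9422) + (0.7699)(0.3352)(0.6595) = 0.77141,
so c = arccos(0.77141) = 0.68975 rad.
Distance = R·c = 6371 × 0.6897 ≈ 4394 km.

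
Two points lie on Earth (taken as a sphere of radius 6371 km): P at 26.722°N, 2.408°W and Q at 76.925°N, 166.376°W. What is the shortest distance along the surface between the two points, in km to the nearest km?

8438 km

With latitudes φ₁ = 26.722°, φ₂ = 76.925° and longitude difference Δλ = -163.968°:
cos c = sin φ₁ sin φ₂ + cos φ₁ cos φ₂ cos Δλ = (0.4497)(0.9741) + (0.8932)(0.2262)(-0.9611) = 0.24380,
so c = arccos(0.24380) = 1.32452 rad.
Distance = R·c = 6371 × 1.3245 ≈ 8438 km.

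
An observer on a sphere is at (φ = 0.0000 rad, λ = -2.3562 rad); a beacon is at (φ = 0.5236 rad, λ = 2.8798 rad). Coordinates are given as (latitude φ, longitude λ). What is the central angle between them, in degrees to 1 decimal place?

64.3°

Let φ₁ = 0.0000 rad, φ₂ = 0.5236 rad, and Δλ = -1.0472 rad.
cos c = sin φ₁ sin φ₂ + cos φ₁ cos φ₂ cos Δλ = (0.0000)(0.5000) + (1.0000)(0.8660)(0.5000) = 0.43302,
so c = arccos(0.43302) = 1.12295 rad.
So the angular separation is 64.3°.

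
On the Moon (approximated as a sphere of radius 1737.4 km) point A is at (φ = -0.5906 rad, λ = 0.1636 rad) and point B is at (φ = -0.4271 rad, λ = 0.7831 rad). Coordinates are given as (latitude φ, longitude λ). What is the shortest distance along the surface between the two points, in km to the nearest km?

976 km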